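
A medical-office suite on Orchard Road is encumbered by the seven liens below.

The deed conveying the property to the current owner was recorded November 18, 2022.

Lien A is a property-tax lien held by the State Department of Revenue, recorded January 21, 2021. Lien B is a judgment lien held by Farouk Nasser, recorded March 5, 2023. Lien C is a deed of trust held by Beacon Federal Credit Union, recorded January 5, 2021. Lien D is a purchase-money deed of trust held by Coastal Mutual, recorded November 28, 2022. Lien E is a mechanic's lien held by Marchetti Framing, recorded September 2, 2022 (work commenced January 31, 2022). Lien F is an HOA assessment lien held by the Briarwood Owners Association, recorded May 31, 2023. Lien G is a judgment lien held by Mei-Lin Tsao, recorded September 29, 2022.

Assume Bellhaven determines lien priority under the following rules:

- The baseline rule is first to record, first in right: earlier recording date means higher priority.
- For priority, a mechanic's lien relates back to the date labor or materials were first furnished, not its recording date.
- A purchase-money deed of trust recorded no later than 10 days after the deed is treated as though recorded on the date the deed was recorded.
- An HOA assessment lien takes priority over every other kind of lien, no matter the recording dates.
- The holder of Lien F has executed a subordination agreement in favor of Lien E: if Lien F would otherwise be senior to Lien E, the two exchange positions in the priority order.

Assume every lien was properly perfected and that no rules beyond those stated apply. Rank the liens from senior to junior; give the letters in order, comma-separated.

Effective dates: D relates back to the deed date November 18, 2022; E is treated as recorded January 31, 2022, the work-commencement date.
F, as an HOA assessment lien, has superpriority and ranks first.
Among the remaining liens, by effective date: C (January 5, 2021), A (January 21, 2021), E (January 31, 2022), G (September 29, 2022), D (November 18, 2022), B (March 5, 2023).
The subordination applies — F was senior to E — so F and E swap.

E, C, A, F, G, D, B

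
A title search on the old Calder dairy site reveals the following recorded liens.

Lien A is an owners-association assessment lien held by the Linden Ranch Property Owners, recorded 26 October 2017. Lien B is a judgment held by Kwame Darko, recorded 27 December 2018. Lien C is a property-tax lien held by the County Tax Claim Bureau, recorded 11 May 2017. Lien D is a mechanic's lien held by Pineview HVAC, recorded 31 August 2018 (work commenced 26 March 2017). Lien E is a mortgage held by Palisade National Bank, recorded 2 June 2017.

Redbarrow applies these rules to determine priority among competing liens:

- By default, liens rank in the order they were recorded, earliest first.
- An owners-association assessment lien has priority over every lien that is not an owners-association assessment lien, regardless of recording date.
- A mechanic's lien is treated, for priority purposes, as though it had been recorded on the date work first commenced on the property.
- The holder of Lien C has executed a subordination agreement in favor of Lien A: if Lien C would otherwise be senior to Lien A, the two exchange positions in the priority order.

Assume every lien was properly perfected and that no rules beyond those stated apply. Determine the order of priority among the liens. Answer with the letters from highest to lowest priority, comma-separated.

A, D, C, E, B

Effective dates after the stated exceptions: D is treated as recorded 26 March 2017, the work-commencement date.
A, as an owners-association assessment lien, has superpriority and ranks first.
Remaining liens by effective date: D (26 March 2017), C (11 May 2017), E (2 June 2017), B (27 December 2018).
C already ranks below A; the subordination has no effect.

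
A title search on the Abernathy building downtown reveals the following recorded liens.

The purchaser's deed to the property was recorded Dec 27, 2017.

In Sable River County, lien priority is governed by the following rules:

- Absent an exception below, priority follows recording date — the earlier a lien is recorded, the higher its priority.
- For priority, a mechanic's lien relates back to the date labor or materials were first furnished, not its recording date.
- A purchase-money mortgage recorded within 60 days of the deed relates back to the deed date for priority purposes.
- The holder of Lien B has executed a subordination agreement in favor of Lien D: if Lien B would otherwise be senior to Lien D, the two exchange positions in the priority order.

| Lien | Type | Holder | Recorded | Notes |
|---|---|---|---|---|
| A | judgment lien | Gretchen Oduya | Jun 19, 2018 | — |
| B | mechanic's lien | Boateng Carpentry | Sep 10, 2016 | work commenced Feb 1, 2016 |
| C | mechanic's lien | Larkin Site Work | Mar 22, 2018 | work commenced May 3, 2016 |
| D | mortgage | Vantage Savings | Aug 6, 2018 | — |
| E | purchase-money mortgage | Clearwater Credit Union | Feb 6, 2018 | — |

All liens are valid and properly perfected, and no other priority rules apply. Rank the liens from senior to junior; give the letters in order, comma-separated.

D, C, E, A, B

Effective dates after the stated exceptions: B relates back to Feb 1, 2016 (work commenced); C's effective date is May 3, 2016, when work began; E was recorded within the 60-day window, so its effective date is the deed date Dec 27, 2017.
Sorted by effective date: B (Feb 1, 2016), C (May 3, 2016), E (Dec 27, 2017), A (Jun 19, 2018), D (Aug 6, 2018).
Because B would otherwise rank above D, the subordination swaps them.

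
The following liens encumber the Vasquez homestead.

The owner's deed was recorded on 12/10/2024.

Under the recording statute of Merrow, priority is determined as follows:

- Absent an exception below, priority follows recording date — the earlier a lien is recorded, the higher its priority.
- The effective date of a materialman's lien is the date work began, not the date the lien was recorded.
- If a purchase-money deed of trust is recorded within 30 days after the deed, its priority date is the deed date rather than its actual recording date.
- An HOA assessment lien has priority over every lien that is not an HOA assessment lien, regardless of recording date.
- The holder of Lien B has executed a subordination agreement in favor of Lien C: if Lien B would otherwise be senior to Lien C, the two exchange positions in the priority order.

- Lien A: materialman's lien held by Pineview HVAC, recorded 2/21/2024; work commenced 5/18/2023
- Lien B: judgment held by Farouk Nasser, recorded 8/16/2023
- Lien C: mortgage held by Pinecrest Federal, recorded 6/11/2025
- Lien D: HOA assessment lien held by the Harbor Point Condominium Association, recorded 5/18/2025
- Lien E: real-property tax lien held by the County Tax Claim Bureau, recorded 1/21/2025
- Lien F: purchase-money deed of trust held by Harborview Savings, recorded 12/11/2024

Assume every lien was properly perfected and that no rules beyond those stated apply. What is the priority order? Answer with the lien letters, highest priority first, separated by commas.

D, A, C, F, E, B

First, effective dates: A is treated as recorded 5/18/2023, the work-commencement date; F relates back to the deed date 12/10/2024.
D is an HOA assessment lien and takes priority over every other lien.
Remaining liens by effective date: A (5/18/2023), B (8/16/2023), F (12/10/2024), E (1/21/2025), C (6/11/2025).
Because B would otherwise rank above C, the subordination swaps them.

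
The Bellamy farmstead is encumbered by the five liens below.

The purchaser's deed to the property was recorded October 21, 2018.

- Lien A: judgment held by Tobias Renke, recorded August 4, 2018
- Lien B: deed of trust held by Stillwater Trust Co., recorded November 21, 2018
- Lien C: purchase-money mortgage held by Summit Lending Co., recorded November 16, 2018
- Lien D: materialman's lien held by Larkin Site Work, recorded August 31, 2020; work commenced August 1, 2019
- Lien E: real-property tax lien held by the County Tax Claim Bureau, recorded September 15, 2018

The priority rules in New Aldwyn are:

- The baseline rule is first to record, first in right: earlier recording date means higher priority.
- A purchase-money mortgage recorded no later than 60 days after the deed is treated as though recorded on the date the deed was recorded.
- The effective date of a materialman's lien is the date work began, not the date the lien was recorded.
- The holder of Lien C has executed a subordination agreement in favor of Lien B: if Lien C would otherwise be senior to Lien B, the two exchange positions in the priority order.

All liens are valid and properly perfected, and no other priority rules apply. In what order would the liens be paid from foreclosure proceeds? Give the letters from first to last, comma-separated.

A, E, B, C, D

Effective dates after the stated exceptions: C's effective date is the deed date, October 21, 2018; D is treated as recorded August 1, 2019, the work-commencement date.
By effective date, earliest first: A (August 4, 2018), E (September 15, 2018), C (October 21, 2018), B (November 21, 2018), D (August 1, 2019).
C would otherwise be senior to B, so under the subordination agreement C and B exchange positions.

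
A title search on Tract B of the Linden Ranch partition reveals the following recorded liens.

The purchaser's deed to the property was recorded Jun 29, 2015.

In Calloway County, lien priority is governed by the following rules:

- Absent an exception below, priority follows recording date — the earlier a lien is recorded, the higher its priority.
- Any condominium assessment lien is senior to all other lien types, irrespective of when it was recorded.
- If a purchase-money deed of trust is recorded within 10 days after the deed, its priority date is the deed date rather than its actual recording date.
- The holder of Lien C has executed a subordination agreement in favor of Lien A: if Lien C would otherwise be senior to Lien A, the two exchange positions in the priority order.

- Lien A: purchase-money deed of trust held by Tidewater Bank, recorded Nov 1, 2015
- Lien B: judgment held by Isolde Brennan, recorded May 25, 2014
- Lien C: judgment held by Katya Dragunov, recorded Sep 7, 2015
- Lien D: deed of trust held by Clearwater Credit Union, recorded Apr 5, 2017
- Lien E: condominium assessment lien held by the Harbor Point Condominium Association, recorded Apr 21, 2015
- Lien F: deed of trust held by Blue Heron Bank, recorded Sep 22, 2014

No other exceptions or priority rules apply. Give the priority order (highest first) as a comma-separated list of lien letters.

Effective dates: A missed the 10-day window (125 days after the deed), so its recording date stands.
E is a condominium assessment lien and takes priority over every other lien.
The other liens, earliest effective date first: B (May 25, 2014), F (Sep 22, 2014), C (Sep 7, 2015), A (Nov 1, 2015), D (Apr 5, 2017).
The subordination applies — C was senior to A — so C and A swap.

E, B, F, A, C, D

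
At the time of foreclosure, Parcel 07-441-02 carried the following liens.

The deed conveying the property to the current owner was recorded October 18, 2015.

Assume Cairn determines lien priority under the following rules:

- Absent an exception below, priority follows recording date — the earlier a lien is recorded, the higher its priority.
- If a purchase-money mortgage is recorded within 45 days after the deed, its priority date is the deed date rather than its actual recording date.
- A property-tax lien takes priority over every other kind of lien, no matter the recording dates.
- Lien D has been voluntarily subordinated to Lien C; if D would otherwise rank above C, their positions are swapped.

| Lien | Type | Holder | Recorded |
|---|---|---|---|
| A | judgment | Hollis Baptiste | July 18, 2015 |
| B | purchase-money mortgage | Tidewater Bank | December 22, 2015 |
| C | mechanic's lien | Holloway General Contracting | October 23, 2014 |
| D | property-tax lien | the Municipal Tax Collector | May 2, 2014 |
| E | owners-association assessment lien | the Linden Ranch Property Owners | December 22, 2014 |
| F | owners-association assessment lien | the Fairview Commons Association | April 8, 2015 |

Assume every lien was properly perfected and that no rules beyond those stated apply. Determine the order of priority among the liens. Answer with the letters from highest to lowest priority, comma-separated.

C, D, E, F, A, B

Effective dates after the stated exceptions: B was recorded 65 days after the deed — beyond 45 days — so no relation-back applies.
D, as a property-tax lien, has superpriority and ranks first.
Remaining liens by effective date: C (October 23, 2014), E (December 22, 2014), F (April 8, 2015), A (July 18, 2015), B (December 22, 2015).
Because D would otherwise rank above C, the subordination swaps them.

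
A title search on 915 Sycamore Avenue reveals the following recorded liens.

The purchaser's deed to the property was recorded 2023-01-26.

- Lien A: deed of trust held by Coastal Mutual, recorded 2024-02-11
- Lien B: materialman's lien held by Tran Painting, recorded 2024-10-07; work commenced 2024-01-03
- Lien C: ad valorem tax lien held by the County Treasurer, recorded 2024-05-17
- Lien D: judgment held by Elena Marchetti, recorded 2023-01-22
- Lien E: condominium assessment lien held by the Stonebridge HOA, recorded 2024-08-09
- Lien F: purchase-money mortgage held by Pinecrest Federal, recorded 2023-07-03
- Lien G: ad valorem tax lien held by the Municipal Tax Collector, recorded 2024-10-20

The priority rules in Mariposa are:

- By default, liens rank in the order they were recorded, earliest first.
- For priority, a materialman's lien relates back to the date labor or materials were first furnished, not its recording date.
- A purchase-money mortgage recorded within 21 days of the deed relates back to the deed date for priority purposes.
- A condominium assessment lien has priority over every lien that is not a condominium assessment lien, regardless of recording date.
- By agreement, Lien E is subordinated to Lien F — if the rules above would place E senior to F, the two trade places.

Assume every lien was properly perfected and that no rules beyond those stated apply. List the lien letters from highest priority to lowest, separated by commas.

F, D, E, B, A, C, G

Effective dates after the stated exceptions: B relates back to 2024-01-03 (work commenced); F was recorded 158 days after the deed — beyond 21 days — so no relation-back applies.
As a condominium assessment lien, E is senior to every other lien.
Remaining liens by effective date: D (2023-01-22), F (2023-07-03), B (2024-01-03), A (2024-02-11), C (2024-05-17), G (2024-10-20).
E would otherwise be senior to F, so under the subordination agreement E and F exchange positions.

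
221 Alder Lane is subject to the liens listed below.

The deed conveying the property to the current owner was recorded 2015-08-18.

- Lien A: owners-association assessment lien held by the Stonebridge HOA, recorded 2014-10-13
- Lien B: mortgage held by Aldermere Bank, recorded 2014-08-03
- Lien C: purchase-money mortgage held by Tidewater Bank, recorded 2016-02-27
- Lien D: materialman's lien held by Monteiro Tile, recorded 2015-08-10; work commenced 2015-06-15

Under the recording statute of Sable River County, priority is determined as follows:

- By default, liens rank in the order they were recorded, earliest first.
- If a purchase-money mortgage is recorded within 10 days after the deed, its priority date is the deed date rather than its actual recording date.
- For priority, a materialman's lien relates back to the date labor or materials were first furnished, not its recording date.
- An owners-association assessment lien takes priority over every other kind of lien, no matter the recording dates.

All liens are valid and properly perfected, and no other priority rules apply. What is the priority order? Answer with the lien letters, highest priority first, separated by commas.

A, B, D, C

First, effective dates: C was recorded 193 days after the deed, outside the 10-day window, so it keeps its recording date; D relates back to 2015-06-15 (work commenced).
A, as an owners-association assessment lien, has superpriority and ranks first.
The other liens, earliest effective date first: B (2014-08-03), D (2015-06-15), C (2016-02-27).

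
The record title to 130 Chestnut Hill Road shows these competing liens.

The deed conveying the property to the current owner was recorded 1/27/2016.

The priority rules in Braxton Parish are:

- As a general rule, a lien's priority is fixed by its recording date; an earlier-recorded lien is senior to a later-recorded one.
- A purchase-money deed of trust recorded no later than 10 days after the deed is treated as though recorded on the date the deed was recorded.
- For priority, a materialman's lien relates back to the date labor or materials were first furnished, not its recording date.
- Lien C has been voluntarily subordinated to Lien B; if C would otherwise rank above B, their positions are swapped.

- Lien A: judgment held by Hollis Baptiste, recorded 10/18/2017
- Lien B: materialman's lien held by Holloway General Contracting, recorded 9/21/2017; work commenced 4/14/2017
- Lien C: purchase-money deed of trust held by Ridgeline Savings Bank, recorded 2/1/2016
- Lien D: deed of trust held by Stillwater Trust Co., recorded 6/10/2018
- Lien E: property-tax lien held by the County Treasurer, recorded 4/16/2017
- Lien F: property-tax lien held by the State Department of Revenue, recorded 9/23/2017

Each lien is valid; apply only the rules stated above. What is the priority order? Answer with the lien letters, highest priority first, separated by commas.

Adjusting effective dates: B is treated as recorded 4/14/2017, the work-commencement date; C relates back to the deed date 1/27/2016.
By effective date: C (1/27/2016), B (4/14/2017), E (4/16/2017), F (9/23/2017), A (10/18/2017), D (6/10/2018).
C is senior to B before the subordination, so the two trade places.

B, C, E, F, A, D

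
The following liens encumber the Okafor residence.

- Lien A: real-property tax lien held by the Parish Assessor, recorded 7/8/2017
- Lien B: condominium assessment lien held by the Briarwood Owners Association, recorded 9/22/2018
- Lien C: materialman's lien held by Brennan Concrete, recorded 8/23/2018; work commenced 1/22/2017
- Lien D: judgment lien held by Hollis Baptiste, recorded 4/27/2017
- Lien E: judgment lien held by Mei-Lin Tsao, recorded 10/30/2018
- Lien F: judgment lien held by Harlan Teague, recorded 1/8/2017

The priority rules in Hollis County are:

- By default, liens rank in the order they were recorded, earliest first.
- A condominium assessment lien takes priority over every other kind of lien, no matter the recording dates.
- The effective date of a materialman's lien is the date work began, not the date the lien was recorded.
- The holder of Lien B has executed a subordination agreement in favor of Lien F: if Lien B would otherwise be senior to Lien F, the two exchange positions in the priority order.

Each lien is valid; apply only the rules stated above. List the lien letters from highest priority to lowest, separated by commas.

F, B, C, D, A, E

Effective dates after the stated exceptions: C is treated as recorded 1/22/2017, the work-commencement date.
B is a condominium assessment lien, so it outranks all other liens regardless of date.
Remaining liens by effective date: F (1/8/2017), C (1/22/2017), D (4/27/2017), A (7/8/2017), E (10/30/2018).
Because B would otherwise rank above F, the subordination swaps them.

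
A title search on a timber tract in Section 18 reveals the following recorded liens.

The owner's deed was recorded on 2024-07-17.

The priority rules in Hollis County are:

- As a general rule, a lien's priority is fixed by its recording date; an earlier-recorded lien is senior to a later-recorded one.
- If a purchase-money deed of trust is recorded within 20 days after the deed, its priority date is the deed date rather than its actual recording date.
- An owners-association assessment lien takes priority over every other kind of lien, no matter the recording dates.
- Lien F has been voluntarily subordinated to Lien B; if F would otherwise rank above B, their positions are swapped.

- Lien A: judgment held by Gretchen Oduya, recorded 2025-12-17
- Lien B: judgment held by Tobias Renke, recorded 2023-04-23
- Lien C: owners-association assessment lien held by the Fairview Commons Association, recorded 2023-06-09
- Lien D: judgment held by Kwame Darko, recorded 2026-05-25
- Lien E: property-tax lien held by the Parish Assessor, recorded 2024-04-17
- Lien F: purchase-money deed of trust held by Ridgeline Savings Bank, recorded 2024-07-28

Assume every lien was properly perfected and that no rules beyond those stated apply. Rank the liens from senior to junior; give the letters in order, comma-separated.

Effective dates: F relates back to the deed date 2024-07-17.
C is an owners-association assessment lien and takes priority over every other lien.
Ordering the rest by effective date: B (2023-04-23), E (2024-04-17), F (2024-07-17), A (2025-12-17), D (2026-05-25).
F is already junior to B, so the subordination agreement changes nothing.

C, B, E, F, A, D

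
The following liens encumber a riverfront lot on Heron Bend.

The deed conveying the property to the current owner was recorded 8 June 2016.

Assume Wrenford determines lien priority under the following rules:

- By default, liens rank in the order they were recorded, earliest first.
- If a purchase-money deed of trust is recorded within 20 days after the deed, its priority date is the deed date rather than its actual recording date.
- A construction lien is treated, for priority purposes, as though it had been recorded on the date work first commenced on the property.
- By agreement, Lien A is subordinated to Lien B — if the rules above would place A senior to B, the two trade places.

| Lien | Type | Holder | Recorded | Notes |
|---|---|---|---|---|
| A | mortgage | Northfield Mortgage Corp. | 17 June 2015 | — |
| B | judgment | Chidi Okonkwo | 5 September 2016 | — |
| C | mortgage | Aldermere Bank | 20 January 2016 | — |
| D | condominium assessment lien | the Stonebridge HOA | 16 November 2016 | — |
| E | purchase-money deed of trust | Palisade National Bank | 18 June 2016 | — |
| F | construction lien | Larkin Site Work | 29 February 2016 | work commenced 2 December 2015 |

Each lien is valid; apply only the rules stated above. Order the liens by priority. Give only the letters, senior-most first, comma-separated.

Effective dates after the stated exceptions: E's effective date is the deed date, 8 June 2016; F's effective date is 2 December 2015, when work began.
By effective date: A (17 June 2015), F (2 December 2015), C (20 January 2016), E (8 June 2016), B (5 September 2016), D (16 November 2016).
The subordination applies — A was senior to B — so A and B swap.

B, F, C, E, A, D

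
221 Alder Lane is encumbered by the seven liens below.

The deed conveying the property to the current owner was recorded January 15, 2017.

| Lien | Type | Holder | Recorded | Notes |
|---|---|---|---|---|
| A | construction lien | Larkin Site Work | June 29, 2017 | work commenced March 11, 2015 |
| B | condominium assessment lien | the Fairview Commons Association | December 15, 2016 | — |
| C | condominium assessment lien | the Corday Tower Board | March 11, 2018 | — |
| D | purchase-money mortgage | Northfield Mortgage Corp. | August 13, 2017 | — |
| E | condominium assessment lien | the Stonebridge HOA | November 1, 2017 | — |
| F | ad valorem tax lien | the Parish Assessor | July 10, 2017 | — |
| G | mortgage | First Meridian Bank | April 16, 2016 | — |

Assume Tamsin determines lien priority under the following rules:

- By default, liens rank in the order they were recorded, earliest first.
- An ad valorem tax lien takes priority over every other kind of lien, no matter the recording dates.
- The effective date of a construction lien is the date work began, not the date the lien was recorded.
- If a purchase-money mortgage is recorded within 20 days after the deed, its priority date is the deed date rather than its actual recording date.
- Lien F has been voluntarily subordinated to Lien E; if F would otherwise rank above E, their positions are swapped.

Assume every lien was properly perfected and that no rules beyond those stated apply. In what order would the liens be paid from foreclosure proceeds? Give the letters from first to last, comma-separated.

First, effective dates: A is treated as recorded March 11, 2015, the work-commencement date; D missed the 20-day window (210 days after the deed), so its recording date stands.
F, as an ad valorem tax lien, has superpriority and ranks first.
The other liens, earliest effective date first: A (March 11, 2015), G (April 16, 2016), B (December 15, 2016), D (August 13, 2017), E (November 1, 2017), C (March 11, 2018).
F is senior to E before the subordination, so the two trade places.

E, A, G, B, D, F, C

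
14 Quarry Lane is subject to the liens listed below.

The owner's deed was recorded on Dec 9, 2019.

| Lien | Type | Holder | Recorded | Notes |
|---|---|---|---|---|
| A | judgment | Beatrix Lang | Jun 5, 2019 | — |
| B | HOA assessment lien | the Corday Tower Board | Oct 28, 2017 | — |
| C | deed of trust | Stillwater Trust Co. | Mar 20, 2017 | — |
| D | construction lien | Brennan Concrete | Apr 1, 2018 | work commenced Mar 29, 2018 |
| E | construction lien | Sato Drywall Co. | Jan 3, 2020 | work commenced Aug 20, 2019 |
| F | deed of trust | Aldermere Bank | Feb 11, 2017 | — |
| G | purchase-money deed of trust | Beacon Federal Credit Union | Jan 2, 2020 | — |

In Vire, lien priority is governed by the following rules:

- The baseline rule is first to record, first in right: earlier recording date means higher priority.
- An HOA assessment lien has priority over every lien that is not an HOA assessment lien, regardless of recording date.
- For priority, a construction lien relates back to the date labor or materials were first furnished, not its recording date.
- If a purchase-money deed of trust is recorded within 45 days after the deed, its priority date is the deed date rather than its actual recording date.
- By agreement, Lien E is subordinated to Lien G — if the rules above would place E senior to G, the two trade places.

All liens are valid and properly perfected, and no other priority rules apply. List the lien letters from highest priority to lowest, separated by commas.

B, F, C, D, A, G, E

Effective dates after the stated exceptions: D relates back to Mar 29, 2018 (work commenced); E's effective date is Aug 20, 2019, when work began; G's effective date is the deed date, Dec 9, 2019.
B is an HOA assessment lien and takes priority over every other lien.
Among the remaining liens, by effective date: F (Feb 11, 2017), C (Mar 20, 2017), D (Mar 29, 2018), A (Jun 5, 2019), E (Aug 20, 2019), G (Dec 9, 2019).
E is senior to G before the subordination, so the two trade places.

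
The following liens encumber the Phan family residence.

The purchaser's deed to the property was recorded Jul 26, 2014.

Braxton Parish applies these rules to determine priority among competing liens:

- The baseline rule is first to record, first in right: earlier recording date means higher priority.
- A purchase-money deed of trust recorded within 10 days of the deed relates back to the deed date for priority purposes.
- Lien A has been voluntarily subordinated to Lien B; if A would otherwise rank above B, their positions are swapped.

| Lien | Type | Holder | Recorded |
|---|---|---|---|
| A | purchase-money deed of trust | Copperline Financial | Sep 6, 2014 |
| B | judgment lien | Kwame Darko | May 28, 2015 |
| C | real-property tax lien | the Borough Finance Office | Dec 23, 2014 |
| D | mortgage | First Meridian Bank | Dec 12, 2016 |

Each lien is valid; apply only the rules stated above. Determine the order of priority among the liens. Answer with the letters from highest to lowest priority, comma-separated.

B, C, A, D

First, effective dates: A was recorded 42 days after the deed, outside the 10-day window, so it keeps its recording date.
By effective date, earliest first: A (Sep 6, 2014), C (Dec 23, 2014), B (May 28, 2015), D (Dec 12, 2016).
Because A would otherwise rank above B, the subordination swaps them.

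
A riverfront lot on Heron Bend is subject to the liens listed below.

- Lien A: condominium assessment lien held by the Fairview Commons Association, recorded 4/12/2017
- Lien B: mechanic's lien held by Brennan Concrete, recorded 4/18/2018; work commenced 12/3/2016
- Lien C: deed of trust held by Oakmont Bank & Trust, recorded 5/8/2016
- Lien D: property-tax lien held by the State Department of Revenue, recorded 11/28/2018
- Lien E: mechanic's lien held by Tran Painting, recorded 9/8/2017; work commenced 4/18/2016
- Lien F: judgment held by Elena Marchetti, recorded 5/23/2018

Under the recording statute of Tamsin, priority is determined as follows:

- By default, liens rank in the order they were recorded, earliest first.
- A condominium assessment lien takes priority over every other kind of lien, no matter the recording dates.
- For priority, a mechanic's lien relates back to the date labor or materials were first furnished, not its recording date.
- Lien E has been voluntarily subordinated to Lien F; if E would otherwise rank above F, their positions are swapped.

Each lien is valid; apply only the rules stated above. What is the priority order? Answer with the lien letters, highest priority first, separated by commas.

A, F, C, B, E, D

First, effective dates: B's effective date is 12/3/2016, when work began; E is treated as recorded 4/18/2016, the work-commencement date.
A is a condominium assessment lien and takes priority over every other lien.
Remaining liens by effective date: E (4/18/2016), C (5/8/2016), B (12/3/2016), F (5/23/2018), D (11/28/2018).
E would otherwise be senior to F, so under the subordination agreement E and F exchange positions.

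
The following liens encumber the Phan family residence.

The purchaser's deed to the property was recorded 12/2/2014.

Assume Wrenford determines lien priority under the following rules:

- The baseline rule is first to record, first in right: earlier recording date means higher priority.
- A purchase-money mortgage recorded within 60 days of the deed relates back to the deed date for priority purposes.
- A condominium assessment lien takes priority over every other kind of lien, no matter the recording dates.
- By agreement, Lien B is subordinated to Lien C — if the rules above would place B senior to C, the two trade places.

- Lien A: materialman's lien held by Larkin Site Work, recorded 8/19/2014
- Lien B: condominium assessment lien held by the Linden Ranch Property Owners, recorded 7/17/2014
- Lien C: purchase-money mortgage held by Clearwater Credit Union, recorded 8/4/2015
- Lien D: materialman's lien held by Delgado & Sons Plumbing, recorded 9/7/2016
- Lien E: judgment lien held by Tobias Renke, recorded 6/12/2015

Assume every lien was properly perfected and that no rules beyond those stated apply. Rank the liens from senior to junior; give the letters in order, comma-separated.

Effective dates: C was recorded 245 days after the deed, outside the 60-day window, so it keeps its recording date.
B is a condominium assessment lien and takes priority over every other lien.
Remaining liens by effective date: A (8/19/2014), E (6/12/2015), C (8/4/2015), D (9/7/2016).
B is senior to C before the subordination, so the two trade places.

C, A, E, B, D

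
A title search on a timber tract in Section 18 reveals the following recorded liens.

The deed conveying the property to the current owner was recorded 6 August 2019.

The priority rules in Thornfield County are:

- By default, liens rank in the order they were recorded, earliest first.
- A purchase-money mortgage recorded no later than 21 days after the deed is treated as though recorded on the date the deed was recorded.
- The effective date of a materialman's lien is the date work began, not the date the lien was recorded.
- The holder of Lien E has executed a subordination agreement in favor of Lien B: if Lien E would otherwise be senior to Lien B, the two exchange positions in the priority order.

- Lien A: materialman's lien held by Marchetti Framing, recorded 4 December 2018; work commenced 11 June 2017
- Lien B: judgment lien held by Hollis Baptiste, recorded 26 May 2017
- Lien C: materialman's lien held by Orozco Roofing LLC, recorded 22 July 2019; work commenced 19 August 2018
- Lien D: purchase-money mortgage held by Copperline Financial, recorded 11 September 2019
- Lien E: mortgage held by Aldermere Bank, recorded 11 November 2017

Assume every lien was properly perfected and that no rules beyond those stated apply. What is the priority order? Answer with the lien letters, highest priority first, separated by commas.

B, A, E, C, D

First, effective dates: A's effective date is 11 June 2017, when work began; C's effective date is 19 August 2018, when work began; D was recorded 36 days after the deed — beyond 21 days — so no relation-back applies.
Sorted by effective date: B (26 May 2017), A (11 June 2017), E (11 November 2017), C (19 August 2018), D (11 September 2019).
E is already junior to B, so the subordination agreement changes nothing.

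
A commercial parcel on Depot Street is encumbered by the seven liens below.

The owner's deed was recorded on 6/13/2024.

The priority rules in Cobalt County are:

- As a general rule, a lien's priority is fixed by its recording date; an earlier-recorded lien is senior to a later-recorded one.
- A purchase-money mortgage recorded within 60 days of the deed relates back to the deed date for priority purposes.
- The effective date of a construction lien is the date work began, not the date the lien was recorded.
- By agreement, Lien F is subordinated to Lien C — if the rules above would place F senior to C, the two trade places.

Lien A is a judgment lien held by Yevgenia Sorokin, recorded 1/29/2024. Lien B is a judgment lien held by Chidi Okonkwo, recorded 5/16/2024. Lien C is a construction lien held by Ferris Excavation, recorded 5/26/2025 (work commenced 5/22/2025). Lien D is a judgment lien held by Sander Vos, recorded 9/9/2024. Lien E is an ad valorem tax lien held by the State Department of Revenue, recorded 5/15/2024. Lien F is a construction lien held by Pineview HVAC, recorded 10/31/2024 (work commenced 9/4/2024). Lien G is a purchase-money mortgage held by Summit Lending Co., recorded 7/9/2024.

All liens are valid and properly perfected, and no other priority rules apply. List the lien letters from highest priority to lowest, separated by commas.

A, E, B, G, C, D, F

Adjusting effective dates: C relates back to 5/22/2025 (work commenced); F's effective date is 9/4/2024, when work began; G was recorded within the 60-day window, so its effective date is the deed date 6/13/2024.
Sorted by effective date: A (1/29/2024), E (5/15/2024), B (5/16/2024), G (6/13/2024), F (9/4/2024), D (9/9/2024), C (5/22/2025).
F is senior to C before the subordination, so the two trade places.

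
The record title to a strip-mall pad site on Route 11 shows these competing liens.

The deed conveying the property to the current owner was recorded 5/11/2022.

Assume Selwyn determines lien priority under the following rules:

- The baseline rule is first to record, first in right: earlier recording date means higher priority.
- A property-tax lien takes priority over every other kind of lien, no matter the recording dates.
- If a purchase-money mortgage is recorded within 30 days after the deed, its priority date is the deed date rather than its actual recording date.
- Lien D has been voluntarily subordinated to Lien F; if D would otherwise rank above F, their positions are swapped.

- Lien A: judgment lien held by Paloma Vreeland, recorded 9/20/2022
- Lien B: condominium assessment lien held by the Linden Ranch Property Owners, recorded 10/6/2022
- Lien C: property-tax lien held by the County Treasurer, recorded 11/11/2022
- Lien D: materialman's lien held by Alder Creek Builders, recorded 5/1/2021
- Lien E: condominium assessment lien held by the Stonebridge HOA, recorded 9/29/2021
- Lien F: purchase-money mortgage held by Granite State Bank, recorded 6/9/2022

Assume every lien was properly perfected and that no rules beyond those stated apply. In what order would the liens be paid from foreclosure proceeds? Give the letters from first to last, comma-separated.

Effective dates after the stated exceptions: F was recorded within the 30-day window, so its effective date is the deed date 5/11/2022.
C, as a property-tax lien, has superpriority and ranks first.
Ordering the rest by effective date: D (5/1/2021), E (9/29/2021), F (5/11/2022), A (9/20/2022), B (10/6/2022).
D would otherwise be senior to F, so under the subordination agreement D and F exchange positions.

C, F, E, D, A, B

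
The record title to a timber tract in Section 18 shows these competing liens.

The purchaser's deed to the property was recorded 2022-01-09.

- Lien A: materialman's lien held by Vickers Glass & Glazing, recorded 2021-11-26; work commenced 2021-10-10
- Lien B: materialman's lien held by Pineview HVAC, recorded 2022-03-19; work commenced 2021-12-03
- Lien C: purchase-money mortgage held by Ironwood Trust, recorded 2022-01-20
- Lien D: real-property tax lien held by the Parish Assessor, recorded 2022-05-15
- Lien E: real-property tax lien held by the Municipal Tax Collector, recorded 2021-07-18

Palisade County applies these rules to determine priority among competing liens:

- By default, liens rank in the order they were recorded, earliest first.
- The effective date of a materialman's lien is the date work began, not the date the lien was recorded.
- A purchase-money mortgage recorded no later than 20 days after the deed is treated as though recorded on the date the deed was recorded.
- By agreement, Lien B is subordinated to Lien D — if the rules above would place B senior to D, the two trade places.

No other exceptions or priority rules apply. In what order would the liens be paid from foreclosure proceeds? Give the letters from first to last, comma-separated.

E, A, D, C, B

Adjusting effective dates: A relates back to 2021-10-10 (work commenced); B's effective date is 2021-12-03, when work began; C's effective date is the deed date, 2022-01-09.
By effective date: E (2021-07-18), A (2021-10-10), B (2021-12-03), C (2022-01-09), D (2022-05-15).
B is senior to D before the subordination, so the two trade places.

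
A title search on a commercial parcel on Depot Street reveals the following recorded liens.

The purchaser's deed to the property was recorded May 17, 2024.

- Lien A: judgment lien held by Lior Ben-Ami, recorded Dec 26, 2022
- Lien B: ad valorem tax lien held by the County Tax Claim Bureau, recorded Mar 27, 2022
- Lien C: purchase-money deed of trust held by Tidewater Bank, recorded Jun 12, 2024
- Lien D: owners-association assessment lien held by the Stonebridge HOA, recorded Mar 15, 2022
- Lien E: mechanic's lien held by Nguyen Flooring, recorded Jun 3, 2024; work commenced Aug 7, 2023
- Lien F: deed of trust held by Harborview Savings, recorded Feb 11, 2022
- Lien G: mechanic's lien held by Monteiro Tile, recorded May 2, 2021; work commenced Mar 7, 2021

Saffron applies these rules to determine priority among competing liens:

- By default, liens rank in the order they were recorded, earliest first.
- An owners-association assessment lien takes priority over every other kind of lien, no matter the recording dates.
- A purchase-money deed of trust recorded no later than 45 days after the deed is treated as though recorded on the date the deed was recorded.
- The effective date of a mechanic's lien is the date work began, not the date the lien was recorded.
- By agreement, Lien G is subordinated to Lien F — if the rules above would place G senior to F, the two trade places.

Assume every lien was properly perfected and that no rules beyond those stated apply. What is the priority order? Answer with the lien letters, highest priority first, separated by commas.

D, F, G, B, A, E, C

First, effective dates: C was recorded within the 45-day window, so its effective date is the deed date May 17, 2024; E's effective date is Aug 7, 2023, when work began; G is treated as recorded Mar 7, 2021, the work-commencement date.
D, as an owners-association assessment lien, has superpriority and ranks first.
Among the remaining liens, by effective date: G (Mar 7, 2021), F (Feb 11, 2022), B (Mar 27, 2022), A (Dec 26, 2022), E (Aug 7, 2023), C (May 17, 2024).
The subordination applies — G was senior to F — so G and F swap.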